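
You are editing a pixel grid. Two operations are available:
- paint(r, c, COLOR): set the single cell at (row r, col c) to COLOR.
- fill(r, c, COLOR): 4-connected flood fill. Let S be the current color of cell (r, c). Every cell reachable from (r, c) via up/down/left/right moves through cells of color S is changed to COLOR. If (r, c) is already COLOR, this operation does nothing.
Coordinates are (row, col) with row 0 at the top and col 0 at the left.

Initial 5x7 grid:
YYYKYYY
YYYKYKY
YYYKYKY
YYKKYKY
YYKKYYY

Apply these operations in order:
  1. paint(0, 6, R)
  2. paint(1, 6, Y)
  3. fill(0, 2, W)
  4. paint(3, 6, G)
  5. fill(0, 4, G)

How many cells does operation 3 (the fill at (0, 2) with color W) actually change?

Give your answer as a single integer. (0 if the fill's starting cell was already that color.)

After op 1 paint(0,6,R):
YYYKYYR
YYYKYKY
YYYKYKY
YYKKYKY
YYKKYYY
After op 2 paint(1,6,Y):
YYYKYYR
YYYKYKY
YYYKYKY
YYKKYKY
YYKKYYY
After op 3 fill(0,2,W) [13 cells changed]:
WWWKYYR
WWWKYKY
WWWKYKY
WWKKYKY
WWKKYYY

Answer: 13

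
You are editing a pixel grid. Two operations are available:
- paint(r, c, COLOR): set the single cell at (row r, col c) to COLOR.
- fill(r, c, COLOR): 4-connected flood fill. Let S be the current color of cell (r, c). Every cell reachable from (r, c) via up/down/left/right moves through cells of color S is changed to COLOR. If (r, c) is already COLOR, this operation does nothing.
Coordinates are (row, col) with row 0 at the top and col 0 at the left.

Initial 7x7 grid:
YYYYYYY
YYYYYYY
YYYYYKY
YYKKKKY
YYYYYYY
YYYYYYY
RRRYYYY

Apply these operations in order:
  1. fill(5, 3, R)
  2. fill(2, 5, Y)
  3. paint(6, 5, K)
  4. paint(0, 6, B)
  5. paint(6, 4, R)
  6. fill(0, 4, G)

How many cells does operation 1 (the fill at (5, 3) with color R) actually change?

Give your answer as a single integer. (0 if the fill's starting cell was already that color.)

After op 1 fill(5,3,R) [41 cells changed]:
RRRRRRR
RRRRRRR
RRRRRKR
RRKKKKR
RRRRRRR
RRRRRRR
RRRRRRR

Answer: 41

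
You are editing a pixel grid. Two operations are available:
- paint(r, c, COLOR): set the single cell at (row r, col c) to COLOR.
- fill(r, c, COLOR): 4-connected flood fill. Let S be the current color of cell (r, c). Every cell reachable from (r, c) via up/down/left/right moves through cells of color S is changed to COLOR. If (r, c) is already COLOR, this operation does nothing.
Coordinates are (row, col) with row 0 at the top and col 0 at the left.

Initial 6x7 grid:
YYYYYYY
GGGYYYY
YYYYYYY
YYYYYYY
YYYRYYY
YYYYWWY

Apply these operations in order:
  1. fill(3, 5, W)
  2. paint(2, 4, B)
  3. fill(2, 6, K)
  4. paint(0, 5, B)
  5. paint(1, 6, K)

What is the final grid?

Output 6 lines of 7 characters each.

After op 1 fill(3,5,W) [36 cells changed]:
WWWWWWW
GGGWWWW
WWWWWWW
WWWWWWW
WWWRWWW
WWWWWWW
After op 2 paint(2,4,B):
WWWWWWW
GGGWWWW
WWWWBWW
WWWWWWW
WWWRWWW
WWWWWWW
After op 3 fill(2,6,K) [37 cells changed]:
KKKKKKK
GGGKKKK
KKKKBKK
KKKKKKK
KKKRKKK
KKKKKKK
After op 4 paint(0,5,B):
KKKKKBK
GGGKKKK
KKKKBKK
KKKKKKK
KKKRKKK
KKKKKKK
After op 5 paint(1,6,K):
KKKKKBK
GGGKKKK
KKKKBKK
KKKKKKK
KKKRKKK
KKKKKKK

Answer: KKKKKBK
GGGKKKK
KKKKBKK
KKKKKKK
KKKRKKK
KKKKKKK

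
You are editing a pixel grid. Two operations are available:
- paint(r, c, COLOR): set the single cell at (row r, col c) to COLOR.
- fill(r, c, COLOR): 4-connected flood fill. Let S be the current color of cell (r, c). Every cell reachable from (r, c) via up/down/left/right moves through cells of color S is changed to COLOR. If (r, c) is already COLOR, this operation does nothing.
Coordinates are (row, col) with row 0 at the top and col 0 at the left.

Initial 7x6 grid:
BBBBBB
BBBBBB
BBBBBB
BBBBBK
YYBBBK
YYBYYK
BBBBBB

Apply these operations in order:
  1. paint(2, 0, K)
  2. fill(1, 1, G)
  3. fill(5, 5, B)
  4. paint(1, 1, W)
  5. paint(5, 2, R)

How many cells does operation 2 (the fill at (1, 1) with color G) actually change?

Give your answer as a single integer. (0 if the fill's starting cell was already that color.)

After op 1 paint(2,0,K):
BBBBBB
BBBBBB
KBBBBB
BBBBBK
YYBBBK
YYBYYK
BBBBBB
After op 2 fill(1,1,G) [32 cells changed]:
GGGGGG
GGGGGG
KGGGGG
GGGGGK
YYGGGK
YYGYYK
GGGGGG

Answer: 32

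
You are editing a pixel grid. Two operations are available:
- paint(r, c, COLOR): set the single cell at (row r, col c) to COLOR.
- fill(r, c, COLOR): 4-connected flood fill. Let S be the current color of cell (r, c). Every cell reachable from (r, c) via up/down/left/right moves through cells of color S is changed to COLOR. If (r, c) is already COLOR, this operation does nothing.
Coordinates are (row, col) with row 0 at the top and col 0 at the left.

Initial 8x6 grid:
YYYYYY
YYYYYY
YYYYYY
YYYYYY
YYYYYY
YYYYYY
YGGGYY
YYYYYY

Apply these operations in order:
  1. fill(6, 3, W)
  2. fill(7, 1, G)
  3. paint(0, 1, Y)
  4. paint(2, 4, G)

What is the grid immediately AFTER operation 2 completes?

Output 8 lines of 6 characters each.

Answer: GGGGGG
GGGGGG
GGGGGG
GGGGGG
GGGGGG
GGGGGG
GWWWGG
GGGGGG

Derivation:
After op 1 fill(6,3,W) [3 cells changed]:
YYYYYY
YYYYYY
YYYYYY
YYYYYY
YYYYYY
YYYYYY
YWWWYY
YYYYYY
After op 2 fill(7,1,G) [45 cells changed]:
GGGGGG
GGGGGG
GGGGGG
GGGGGG
GGGGGG
GGGGGG
GWWWGG
GGGGGG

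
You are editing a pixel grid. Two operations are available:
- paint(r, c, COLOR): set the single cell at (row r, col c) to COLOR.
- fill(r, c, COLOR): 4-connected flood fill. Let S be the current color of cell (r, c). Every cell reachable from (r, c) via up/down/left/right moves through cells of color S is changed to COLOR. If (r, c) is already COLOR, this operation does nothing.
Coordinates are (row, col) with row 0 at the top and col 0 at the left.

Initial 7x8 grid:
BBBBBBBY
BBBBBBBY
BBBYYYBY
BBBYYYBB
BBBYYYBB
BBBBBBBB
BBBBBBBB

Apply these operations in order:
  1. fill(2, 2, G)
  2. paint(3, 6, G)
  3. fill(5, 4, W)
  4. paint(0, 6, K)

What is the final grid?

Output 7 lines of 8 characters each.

After op 1 fill(2,2,G) [44 cells changed]:
GGGGGGGY
GGGGGGGY
GGGYYYGY
GGGYYYGG
GGGYYYGG
GGGGGGGG
GGGGGGGG
After op 2 paint(3,6,G):
GGGGGGGY
GGGGGGGY
GGGYYYGY
GGGYYYGG
GGGYYYGG
GGGGGGGG
GGGGGGGG
After op 3 fill(5,4,W) [44 cells changed]:
WWWWWWWY
WWWWWWWY
WWWYYYWY
WWWYYYWW
WWWYYYWW
WWWWWWWW
WWWWWWWW
After op 4 paint(0,6,K):
WWWWWWKY
WWWWWWWY
WWWYYYWY
WWWYYYWW
WWWYYYWW
WWWWWWWW
WWWWWWWW

Answer: WWWWWWKY
WWWWWWWY
WWWYYYWY
WWWYYYWW
WWWYYYWW
WWWWWWWW
WWWWWWWW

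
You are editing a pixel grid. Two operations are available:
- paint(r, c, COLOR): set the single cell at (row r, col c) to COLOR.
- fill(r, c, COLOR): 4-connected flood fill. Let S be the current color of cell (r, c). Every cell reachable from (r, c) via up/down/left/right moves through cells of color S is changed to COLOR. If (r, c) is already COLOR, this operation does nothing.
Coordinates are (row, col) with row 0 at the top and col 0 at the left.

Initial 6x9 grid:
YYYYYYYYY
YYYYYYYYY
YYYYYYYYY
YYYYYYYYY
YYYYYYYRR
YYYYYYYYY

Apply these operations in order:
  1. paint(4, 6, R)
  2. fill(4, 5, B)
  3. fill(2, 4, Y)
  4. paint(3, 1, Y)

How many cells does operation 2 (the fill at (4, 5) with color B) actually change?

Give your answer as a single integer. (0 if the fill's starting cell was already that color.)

Answer: 51

Derivation:
After op 1 paint(4,6,R):
YYYYYYYYY
YYYYYYYYY
YYYYYYYYY
YYYYYYYYY
YYYYYYRRR
YYYYYYYYY
After op 2 fill(4,5,B) [51 cells changed]:
BBBBBBBBB
BBBBBBBBB
BBBBBBBBB
BBBBBBBBB
BBBBBBRRR
BBBBBBBBB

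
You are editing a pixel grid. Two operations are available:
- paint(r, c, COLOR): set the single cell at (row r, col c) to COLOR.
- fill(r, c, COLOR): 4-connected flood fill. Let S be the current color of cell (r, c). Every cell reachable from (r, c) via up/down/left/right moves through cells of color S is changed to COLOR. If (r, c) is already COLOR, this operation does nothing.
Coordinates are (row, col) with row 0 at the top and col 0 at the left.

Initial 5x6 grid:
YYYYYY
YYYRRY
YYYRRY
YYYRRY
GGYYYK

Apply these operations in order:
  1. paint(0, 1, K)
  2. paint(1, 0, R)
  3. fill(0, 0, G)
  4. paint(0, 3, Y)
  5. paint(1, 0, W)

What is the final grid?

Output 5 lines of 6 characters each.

Answer: GKYYYY
WYYRRY
YYYRRY
YYYRRY
GGYYYK

Derivation:
After op 1 paint(0,1,K):
YKYYYY
YYYRRY
YYYRRY
YYYRRY
GGYYYK
After op 2 paint(1,0,R):
YKYYYY
RYYRRY
YYYRRY
YYYRRY
GGYYYK
After op 3 fill(0,0,G) [1 cells changed]:
GKYYYY
RYYRRY
YYYRRY
YYYRRY
GGYYYK
After op 4 paint(0,3,Y):
GKYYYY
RYYRRY
YYYRRY
YYYRRY
GGYYYK
After op 5 paint(1,0,W):
GKYYYY
WYYRRY
YYYRRY
YYYRRY
GGYYYK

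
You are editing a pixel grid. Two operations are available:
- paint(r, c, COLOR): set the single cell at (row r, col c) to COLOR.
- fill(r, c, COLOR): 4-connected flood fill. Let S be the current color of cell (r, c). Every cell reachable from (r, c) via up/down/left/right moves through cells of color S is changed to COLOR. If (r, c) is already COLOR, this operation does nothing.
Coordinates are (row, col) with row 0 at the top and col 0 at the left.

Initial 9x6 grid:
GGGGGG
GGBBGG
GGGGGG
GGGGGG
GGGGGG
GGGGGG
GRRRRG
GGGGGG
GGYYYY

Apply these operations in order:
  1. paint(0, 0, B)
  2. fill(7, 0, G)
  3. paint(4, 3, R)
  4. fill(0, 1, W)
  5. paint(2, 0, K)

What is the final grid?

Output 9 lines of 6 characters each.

Answer: BWWWWW
WWBBWW
KWWWWW
WWWWWW
WWWRWW
WWWWWW
WRRRRW
WWWWWW
WWYYYY

Derivation:
After op 1 paint(0,0,B):
BGGGGG
GGBBGG
GGGGGG
GGGGGG
GGGGGG
GGGGGG
GRRRRG
GGGGGG
GGYYYY
After op 2 fill(7,0,G) [0 cells changed]:
BGGGGG
GGBBGG
GGGGGG
GGGGGG
GGGGGG
GGGGGG
GRRRRG
GGGGGG
GGYYYY
After op 3 paint(4,3,R):
BGGGGG
GGBBGG
GGGGGG
GGGGGG
GGGRGG
GGGGGG
GRRRRG
GGGGGG
GGYYYY
After op 4 fill(0,1,W) [42 cells changed]:
BWWWWW
WWBBWW
WWWWWW
WWWWWW
WWWRWW
WWWWWW
WRRRRW
WWWWWW
WWYYYY
After op 5 paint(2,0,K):
BWWWWW
WWBBWW
KWWWWW
WWWWWW
WWWRWW
WWWWWW
WRRRRW
WWWWWW
WWYYYY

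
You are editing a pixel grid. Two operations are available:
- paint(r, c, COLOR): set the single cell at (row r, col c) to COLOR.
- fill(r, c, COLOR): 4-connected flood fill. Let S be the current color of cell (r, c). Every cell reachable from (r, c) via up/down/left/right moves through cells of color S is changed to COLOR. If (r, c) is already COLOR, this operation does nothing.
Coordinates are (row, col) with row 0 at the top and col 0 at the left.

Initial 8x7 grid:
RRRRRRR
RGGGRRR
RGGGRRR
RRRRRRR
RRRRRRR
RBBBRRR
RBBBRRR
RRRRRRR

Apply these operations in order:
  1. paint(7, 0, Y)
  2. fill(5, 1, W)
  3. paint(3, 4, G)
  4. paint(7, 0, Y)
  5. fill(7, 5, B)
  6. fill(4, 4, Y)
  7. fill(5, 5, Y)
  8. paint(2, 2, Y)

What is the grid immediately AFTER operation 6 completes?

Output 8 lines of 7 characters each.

Answer: YYYYYYY
YGGGYYY
YGGGYYY
YYYYGYY
YYYYYYY
YWWWYYY
YWWWYYY
YYYYYYY

Derivation:
After op 1 paint(7,0,Y):
RRRRRRR
RGGGRRR
RGGGRRR
RRRRRRR
RRRRRRR
RBBBRRR
RBBBRRR
YRRRRRR
After op 2 fill(5,1,W) [6 cells changed]:
RRRRRRR
RGGGRRR
RGGGRRR
RRRRRRR
RRRRRRR
RWWWRRR
RWWWRRR
YRRRRRR
After op 3 paint(3,4,G):
RRRRRRR
RGGGRRR
RGGGRRR
RRRRGRR
RRRRRRR
RWWWRRR
RWWWRRR
YRRRRRR
After op 4 paint(7,0,Y):
RRRRRRR
RGGGRRR
RGGGRRR
RRRRGRR
RRRRRRR
RWWWRRR
RWWWRRR
YRRRRRR
After op 5 fill(7,5,B) [42 cells changed]:
BBBBBBB
BGGGBBB
BGGGBBB
BBBBGBB
BBBBBBB
BWWWBBB
BWWWBBB
YBBBBBB
After op 6 fill(4,4,Y) [42 cells changed]:
YYYYYYY
YGGGYYY
YGGGYYY
YYYYGYY
YYYYYYY
YWWWYYY
YWWWYYY
YYYYYYY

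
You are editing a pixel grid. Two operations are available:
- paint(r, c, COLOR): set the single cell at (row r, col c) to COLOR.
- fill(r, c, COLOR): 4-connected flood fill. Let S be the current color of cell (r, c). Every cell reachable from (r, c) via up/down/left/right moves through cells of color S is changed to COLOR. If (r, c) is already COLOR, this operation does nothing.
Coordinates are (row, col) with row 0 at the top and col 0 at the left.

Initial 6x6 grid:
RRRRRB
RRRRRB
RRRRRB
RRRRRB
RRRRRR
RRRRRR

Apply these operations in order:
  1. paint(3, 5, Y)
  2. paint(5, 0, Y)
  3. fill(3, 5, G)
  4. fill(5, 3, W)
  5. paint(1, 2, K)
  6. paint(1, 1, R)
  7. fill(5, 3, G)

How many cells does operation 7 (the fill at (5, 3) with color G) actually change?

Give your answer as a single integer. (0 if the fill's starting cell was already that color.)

Answer: 29

Derivation:
After op 1 paint(3,5,Y):
RRRRRB
RRRRRB
RRRRRB
RRRRRY
RRRRRR
RRRRRR
After op 2 paint(5,0,Y):
RRRRRB
RRRRRB
RRRRRB
RRRRRY
RRRRRR
YRRRRR
After op 3 fill(3,5,G) [1 cells changed]:
RRRRRB
RRRRRB
RRRRRB
RRRRRG
RRRRRR
YRRRRR
After op 4 fill(5,3,W) [31 cells changed]:
WWWWWB
WWWWWB
WWWWWB
WWWWWG
WWWWWW
YWWWWW
After op 5 paint(1,2,K):
WWWWWB
WWKWWB
WWWWWB
WWWWWG
WWWWWW
YWWWWW
After op 6 paint(1,1,R):
WWWWWB
WRKWWB
WWWWWB
WWWWWG
WWWWWW
YWWWWW
After op 7 fill(5,3,G) [29 cells changed]:
GGGGGB
GRKGGB
GGGGGB
GGGGGG
GGGGGG
YGGGGG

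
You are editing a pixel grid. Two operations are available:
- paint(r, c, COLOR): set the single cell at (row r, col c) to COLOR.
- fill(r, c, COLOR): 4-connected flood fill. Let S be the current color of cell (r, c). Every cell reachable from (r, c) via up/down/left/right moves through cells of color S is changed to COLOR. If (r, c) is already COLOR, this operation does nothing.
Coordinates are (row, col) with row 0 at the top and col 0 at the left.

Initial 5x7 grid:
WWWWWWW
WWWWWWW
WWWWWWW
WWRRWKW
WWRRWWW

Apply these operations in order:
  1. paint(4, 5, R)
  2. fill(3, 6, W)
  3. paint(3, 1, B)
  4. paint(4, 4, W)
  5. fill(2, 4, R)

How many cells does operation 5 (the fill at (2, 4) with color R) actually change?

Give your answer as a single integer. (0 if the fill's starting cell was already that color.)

After op 1 paint(4,5,R):
WWWWWWW
WWWWWWW
WWWWWWW
WWRRWKW
WWRRWRW
After op 2 fill(3,6,W) [0 cells changed]:
WWWWWWW
WWWWWWW
WWWWWWW
WWRRWKW
WWRRWRW
After op 3 paint(3,1,B):
WWWWWWW
WWWWWWW
WWWWWWW
WBRRWKW
WWRRWRW
After op 4 paint(4,4,W):
WWWWWWW
WWWWWWW
WWWWWWW
WBRRWKW
WWRRWRW
After op 5 fill(2,4,R) [28 cells changed]:
RRRRRRR
RRRRRRR
RRRRRRR
RBRRRKR
RRRRRRR

Answer: 28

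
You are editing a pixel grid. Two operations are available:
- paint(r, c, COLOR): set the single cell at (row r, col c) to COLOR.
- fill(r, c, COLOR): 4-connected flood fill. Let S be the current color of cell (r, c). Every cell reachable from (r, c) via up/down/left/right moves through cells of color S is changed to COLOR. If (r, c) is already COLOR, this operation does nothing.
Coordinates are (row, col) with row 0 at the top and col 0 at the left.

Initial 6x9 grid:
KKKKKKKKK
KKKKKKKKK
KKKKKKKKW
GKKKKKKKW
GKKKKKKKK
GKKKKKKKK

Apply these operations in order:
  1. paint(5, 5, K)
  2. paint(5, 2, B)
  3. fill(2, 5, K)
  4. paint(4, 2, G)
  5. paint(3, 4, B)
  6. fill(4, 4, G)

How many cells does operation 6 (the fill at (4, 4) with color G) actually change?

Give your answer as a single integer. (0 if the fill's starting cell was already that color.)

Answer: 46

Derivation:
After op 1 paint(5,5,K):
KKKKKKKKK
KKKKKKKKK
KKKKKKKKW
GKKKKKKKW
GKKKKKKKK
GKKKKKKKK
After op 2 paint(5,2,B):
KKKKKKKKK
KKKKKKKKK
KKKKKKKKW
GKKKKKKKW
GKKKKKKKK
GKBKKKKKK
After op 3 fill(2,5,K) [0 cells changed]:
KKKKKKKKK
KKKKKKKKK
KKKKKKKKW
GKKKKKKKW
GKKKKKKKK
GKBKKKKKK
After op 4 paint(4,2,G):
KKKKKKKKK
KKKKKKKKK
KKKKKKKKW
GKKKKKKKW
GKGKKKKKK
GKBKKKKKK
After op 5 paint(3,4,B):
KKKKKKKKK
KKKKKKKKK
KKKKKKKKW
GKKKBKKKW
GKGKKKKKK
GKBKKKKKK
After op 6 fill(4,4,G) [46 cells changed]:
GGGGGGGGG
GGGGGGGGG
GGGGGGGGW
GGGGBGGGW
GGGGGGGGG
GGBGGGGGG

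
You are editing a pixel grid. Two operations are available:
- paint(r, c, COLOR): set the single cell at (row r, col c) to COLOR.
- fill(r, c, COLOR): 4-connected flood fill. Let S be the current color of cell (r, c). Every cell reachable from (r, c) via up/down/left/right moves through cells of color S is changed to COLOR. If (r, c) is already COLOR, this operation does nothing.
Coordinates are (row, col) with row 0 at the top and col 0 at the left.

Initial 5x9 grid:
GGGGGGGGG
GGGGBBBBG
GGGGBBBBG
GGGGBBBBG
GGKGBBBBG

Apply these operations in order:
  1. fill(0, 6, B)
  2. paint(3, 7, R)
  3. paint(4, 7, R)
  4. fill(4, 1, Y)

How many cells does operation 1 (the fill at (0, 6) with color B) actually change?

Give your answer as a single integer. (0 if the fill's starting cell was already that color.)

After op 1 fill(0,6,B) [28 cells changed]:
BBBBBBBBB
BBBBBBBBB
BBBBBBBBB
BBBBBBBBB
BBKBBBBBB

Answer: 28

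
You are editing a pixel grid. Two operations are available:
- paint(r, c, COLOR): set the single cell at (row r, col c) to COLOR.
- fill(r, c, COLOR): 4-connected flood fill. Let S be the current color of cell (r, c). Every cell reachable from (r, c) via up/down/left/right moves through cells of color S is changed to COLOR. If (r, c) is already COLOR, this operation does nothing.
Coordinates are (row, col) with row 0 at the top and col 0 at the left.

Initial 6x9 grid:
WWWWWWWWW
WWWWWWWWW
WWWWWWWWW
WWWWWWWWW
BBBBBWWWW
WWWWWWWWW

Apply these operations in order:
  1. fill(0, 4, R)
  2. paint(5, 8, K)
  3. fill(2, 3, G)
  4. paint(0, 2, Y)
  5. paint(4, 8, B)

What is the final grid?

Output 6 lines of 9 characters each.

Answer: GGYGGGGGG
GGGGGGGGG
GGGGGGGGG
GGGGGGGGG
BBBBBGGGB
GGGGGGGGK

Derivation:
After op 1 fill(0,4,R) [49 cells changed]:
RRRRRRRRR
RRRRRRRRR
RRRRRRRRR
RRRRRRRRR
BBBBBRRRR
RRRRRRRRR
After op 2 paint(5,8,K):
RRRRRRRRR
RRRRRRRRR
RRRRRRRRR
RRRRRRRRR
BBBBBRRRR
RRRRRRRRK
After op 3 fill(2,3,G) [48 cells changed]:
GGGGGGGGG
GGGGGGGGG
GGGGGGGGG
GGGGGGGGG
BBBBBGGGG
GGGGGGGGK
After op 4 paint(0,2,Y):
GGYGGGGGG
GGGGGGGGG
GGGGGGGGG
GGGGGGGGG
BBBBBGGGG
GGGGGGGGK
After op 5 paint(4,8,B):
GGYGGGGGG
GGGGGGGGG
GGGGGGGGG
GGGGGGGGG
BBBBBGGGB
GGGGGGGGK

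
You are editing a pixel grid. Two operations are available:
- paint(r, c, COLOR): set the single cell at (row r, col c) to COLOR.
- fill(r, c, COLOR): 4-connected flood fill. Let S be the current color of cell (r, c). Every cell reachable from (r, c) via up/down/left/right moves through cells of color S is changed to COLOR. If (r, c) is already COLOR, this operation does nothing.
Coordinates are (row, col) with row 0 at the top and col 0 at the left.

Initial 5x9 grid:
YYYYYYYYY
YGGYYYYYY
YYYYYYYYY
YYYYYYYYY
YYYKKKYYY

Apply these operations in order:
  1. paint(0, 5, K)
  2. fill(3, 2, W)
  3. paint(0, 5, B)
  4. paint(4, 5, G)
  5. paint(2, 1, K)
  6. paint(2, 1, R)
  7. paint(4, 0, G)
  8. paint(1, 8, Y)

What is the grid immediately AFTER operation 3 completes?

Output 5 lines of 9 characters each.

Answer: WWWWWBWWW
WGGWWWWWW
WWWWWWWWW
WWWWWWWWW
WWWKKKWWW

Derivation:
After op 1 paint(0,5,K):
YYYYYKYYY
YGGYYYYYY
YYYYYYYYY
YYYYYYYYY
YYYKKKYYY
After op 2 fill(3,2,W) [39 cells changed]:
WWWWWKWWW
WGGWWWWWW
WWWWWWWWW
WWWWWWWWW
WWWKKKWWW
After op 3 paint(0,5,B):
WWWWWBWWW
WGGWWWWWW
WWWWWWWWW
WWWWWWWWW
WWWKKKWWW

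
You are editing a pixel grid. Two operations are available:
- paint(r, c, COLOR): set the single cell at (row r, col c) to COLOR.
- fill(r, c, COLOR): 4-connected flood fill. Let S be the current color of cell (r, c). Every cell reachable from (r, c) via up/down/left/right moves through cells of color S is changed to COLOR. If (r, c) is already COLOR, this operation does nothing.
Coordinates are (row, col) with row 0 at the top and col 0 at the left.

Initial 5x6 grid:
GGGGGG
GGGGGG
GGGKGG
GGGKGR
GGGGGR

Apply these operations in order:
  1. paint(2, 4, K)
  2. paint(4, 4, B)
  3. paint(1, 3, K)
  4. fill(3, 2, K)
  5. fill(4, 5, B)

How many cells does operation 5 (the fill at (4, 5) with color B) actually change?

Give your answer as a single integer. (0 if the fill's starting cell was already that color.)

After op 1 paint(2,4,K):
GGGGGG
GGGGGG
GGGKKG
GGGKGR
GGGGGR
After op 2 paint(4,4,B):
GGGGGG
GGGGGG
GGGKKG
GGGKGR
GGGGBR
After op 3 paint(1,3,K):
GGGGGG
GGGKGG
GGGKKG
GGGKGR
GGGGBR
After op 4 fill(3,2,K) [22 cells changed]:
KKKKKK
KKKKKK
KKKKKK
KKKKGR
KKKKBR
After op 5 fill(4,5,B) [2 cells changed]:
KKKKKK
KKKKKK
KKKKKK
KKKKGB
KKKKBB

Answer: 2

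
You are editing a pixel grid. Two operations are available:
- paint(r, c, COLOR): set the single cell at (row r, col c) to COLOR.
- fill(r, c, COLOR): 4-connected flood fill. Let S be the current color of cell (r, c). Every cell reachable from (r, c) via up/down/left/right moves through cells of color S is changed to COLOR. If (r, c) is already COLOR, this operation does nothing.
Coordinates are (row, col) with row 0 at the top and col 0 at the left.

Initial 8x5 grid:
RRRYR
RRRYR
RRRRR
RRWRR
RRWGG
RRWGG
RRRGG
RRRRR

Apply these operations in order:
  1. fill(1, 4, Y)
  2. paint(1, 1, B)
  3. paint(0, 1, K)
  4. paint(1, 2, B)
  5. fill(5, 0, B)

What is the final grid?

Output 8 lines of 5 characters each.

Answer: BKBBB
BBBBB
BBBBB
BBWBB
BBWGG
BBWGG
BBBGG
BBBBB

Derivation:
After op 1 fill(1,4,Y) [29 cells changed]:
YYYYY
YYYYY
YYYYY
YYWYY
YYWGG
YYWGG
YYYGG
YYYYY
After op 2 paint(1,1,B):
YYYYY
YBYYY
YYYYY
YYWYY
YYWGG
YYWGG
YYYGG
YYYYY
After op 3 paint(0,1,K):
YKYYY
YBYYY
YYYYY
YYWYY
YYWGG
YYWGG
YYYGG
YYYYY
After op 4 paint(1,2,B):
YKYYY
YBBYY
YYYYY
YYWYY
YYWGG
YYWGG
YYYGG
YYYYY
After op 5 fill(5,0,B) [28 cells changed]:
BKBBB
BBBBB
BBBBB
BBWBB
BBWGG
BBWGG
BBBGG
BBBBB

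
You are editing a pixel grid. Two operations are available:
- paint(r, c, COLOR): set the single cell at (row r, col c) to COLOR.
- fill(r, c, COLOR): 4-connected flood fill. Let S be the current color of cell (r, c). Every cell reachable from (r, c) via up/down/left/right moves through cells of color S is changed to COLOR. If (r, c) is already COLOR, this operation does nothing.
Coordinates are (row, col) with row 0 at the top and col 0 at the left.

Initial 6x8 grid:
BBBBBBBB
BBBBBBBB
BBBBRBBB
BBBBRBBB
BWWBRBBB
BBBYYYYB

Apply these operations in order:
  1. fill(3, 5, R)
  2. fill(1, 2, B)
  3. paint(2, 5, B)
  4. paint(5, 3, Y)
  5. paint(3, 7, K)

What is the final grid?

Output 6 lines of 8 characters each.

After op 1 fill(3,5,R) [39 cells changed]:
RRRRRRRR
RRRRRRRR
RRRRRRRR
RRRRRRRR
RWWRRRRR
RRRYYYYR
After op 2 fill(1,2,B) [42 cells changed]:
BBBBBBBB
BBBBBBBB
BBBBBBBB
BBBBBBBB
BWWBBBBB
BBBYYYYB
After op 3 paint(2,5,B):
BBBBBBBB
BBBBBBBB
BBBBBBBB
BBBBBBBB
BWWBBBBB
BBBYYYYB
After op 4 paint(5,3,Y):
BBBBBBBB
BBBBBBBB
BBBBBBBB
BBBBBBBB
BWWBBBBB
BBBYYYYB
After op 5 paint(3,7,K):
BBBBBBBB
BBBBBBBB
BBBBBBBB
BBBBBBBK
BWWBBBBB
BBBYYYYB

Answer: BBBBBBBB
BBBBBBBB
BBBBBBBB
BBBBBBBK
BWWBBBBB
BBBYYYYB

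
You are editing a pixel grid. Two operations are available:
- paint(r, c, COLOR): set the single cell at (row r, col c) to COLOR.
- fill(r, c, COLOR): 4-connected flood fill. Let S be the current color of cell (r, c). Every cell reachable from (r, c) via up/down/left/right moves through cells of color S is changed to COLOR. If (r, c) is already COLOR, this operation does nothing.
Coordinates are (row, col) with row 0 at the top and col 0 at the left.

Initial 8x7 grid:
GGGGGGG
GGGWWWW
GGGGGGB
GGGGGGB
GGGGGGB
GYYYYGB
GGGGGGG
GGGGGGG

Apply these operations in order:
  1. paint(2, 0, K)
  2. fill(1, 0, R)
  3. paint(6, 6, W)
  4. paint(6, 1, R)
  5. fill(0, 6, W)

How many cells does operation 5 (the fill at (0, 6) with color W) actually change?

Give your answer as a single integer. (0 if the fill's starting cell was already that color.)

After op 1 paint(2,0,K):
GGGGGGG
GGGWWWW
KGGGGGB
GGGGGGB
GGGGGGB
GYYYYGB
GGGGGGG
GGGGGGG
After op 2 fill(1,0,R) [43 cells changed]:
RRRRRRR
RRRWWWW
KRRRRRB
RRRRRRB
RRRRRRB
RYYYYRB
RRRRRRR
RRRRRRR
After op 3 paint(6,6,W):
RRRRRRR
RRRWWWW
KRRRRRB
RRRRRRB
RRRRRRB
RYYYYRB
RRRRRRW
RRRRRRR
After op 4 paint(6,1,R):
RRRRRRR
RRRWWWW
KRRRRRB
RRRRRRB
RRRRRRB
RYYYYRB
RRRRRRW
RRRRRRR
After op 5 fill(0,6,W) [42 cells changed]:
WWWWWWW
WWWWWWW
KWWWWWB
WWWWWWB
WWWWWWB
WYYYYWB
WWWWWWW
WWWWWWW

Answer: 42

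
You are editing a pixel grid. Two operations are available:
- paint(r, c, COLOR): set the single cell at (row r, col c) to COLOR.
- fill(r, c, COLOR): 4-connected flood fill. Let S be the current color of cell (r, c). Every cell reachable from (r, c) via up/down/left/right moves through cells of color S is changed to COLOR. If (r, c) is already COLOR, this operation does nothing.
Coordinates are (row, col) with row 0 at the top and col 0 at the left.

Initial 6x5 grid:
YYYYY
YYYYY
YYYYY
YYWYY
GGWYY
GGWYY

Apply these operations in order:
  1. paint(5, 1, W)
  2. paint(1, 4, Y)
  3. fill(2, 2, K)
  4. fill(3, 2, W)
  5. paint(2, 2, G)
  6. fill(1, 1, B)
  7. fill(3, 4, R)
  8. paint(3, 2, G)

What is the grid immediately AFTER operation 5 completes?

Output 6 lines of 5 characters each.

After op 1 paint(5,1,W):
YYYYY
YYYYY
YYYYY
YYWYY
GGWYY
GWWYY
After op 2 paint(1,4,Y):
YYYYY
YYYYY
YYYYY
YYWYY
GGWYY
GWWYY
After op 3 fill(2,2,K) [23 cells changed]:
KKKKK
KKKKK
KKKKK
KKWKK
GGWKK
GWWKK
After op 4 fill(3,2,W) [0 cells changed]:
KKKKK
KKKKK
KKKKK
KKWKK
GGWKK
GWWKK
After op 5 paint(2,2,G):
KKKKK
KKKKK
KKGKK
KKWKK
GGWKK
GWWKK

Answer: KKKKK
KKKKK
KKGKK
KKWKK
GGWKK
GWWKK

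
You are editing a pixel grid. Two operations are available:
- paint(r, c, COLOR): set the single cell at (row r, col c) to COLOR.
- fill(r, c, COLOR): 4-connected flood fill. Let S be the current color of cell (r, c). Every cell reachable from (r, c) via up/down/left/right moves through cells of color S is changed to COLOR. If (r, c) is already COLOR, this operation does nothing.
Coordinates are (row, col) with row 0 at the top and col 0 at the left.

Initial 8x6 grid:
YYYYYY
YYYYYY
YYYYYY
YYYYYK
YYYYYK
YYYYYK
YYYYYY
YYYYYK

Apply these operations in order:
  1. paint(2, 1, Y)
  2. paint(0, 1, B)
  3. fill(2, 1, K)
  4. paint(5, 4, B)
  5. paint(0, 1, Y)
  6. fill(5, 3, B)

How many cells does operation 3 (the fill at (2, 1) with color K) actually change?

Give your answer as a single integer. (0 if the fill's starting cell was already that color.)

After op 1 paint(2,1,Y):
YYYYYY
YYYYYY
YYYYYY
YYYYYK
YYYYYK
YYYYYK
YYYYYY
YYYYYK
After op 2 paint(0,1,B):
YBYYYY
YYYYYY
YYYYYY
YYYYYK
YYYYYK
YYYYYK
YYYYYY
YYYYYK
After op 3 fill(2,1,K) [43 cells changed]:
KBKKKK
KKKKKK
KKKKKK
KKKKKK
KKKKKK
KKKKKK
KKKKKK
KKKKKK

Answer: 43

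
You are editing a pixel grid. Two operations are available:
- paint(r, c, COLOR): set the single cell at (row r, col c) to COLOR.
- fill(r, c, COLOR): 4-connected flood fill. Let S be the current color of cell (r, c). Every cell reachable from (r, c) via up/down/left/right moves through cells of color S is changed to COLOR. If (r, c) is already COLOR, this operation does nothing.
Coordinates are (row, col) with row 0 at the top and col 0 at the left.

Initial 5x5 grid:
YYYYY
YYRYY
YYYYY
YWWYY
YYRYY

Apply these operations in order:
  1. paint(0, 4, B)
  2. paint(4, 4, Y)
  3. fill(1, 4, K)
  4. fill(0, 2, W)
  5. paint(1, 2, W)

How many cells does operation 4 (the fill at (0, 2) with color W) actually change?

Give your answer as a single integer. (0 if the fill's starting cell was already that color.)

Answer: 20

Derivation:
After op 1 paint(0,4,B):
YYYYB
YYRYY
YYYYY
YWWYY
YYRYY
After op 2 paint(4,4,Y):
YYYYB
YYRYY
YYYYY
YWWYY
YYRYY
After op 3 fill(1,4,K) [20 cells changed]:
KKKKB
KKRKK
KKKKK
KWWKK
KKRKK
After op 4 fill(0,2,W) [20 cells changed]:
WWWWB
WWRWW
WWWWW
WWWWW
WWRWW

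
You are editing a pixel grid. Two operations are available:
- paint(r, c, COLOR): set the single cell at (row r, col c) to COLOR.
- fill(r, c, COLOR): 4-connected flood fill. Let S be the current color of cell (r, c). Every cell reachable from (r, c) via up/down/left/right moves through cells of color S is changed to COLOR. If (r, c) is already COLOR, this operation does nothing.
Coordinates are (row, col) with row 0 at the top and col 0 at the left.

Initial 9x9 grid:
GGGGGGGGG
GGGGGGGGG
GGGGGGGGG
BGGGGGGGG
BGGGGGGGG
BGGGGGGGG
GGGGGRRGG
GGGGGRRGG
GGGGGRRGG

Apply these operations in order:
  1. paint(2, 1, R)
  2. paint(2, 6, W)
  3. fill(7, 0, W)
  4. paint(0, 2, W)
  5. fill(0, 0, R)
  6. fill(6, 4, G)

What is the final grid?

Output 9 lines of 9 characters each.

After op 1 paint(2,1,R):
GGGGGGGGG
GGGGGGGGG
GRGGGGGGG
BGGGGGGGG
BGGGGGGGG
BGGGGGGGG
GGGGGRRGG
GGGGGRRGG
GGGGGRRGG
After op 2 paint(2,6,W):
GGGGGGGGG
GGGGGGGGG
GRGGGGWGG
BGGGGGGGG
BGGGGGGGG
BGGGGGGGG
GGGGGRRGG
GGGGGRRGG
GGGGGRRGG
After op 3 fill(7,0,W) [70 cells changed]:
WWWWWWWWW
WWWWWWWWW
WRWWWWWWW
BWWWWWWWW
BWWWWWWWW
BWWWWWWWW
WWWWWRRWW
WWWWWRRWW
WWWWWRRWW
After op 4 paint(0,2,W):
WWWWWWWWW
WWWWWWWWW
WRWWWWWWW
BWWWWWWWW
BWWWWWWWW
BWWWWWWWW
WWWWWRRWW
WWWWWRRWW
WWWWWRRWW
After op 5 fill(0,0,R) [71 cells changed]:
RRRRRRRRR
RRRRRRRRR
RRRRRRRRR
BRRRRRRRR
BRRRRRRRR
BRRRRRRRR
RRRRRRRRR
RRRRRRRRR
RRRRRRRRR
After op 6 fill(6,4,G) [78 cells changed]:
GGGGGGGGG
GGGGGGGGG
GGGGGGGGG
BGGGGGGGG
BGGGGGGGG
BGGGGGGGG
GGGGGGGGG
GGGGGGGGG
GGGGGGGGG

Answer: GGGGGGGGG
GGGGGGGGG
GGGGGGGGG
BGGGGGGGG
BGGGGGGGG
BGGGGGGGG
GGGGGGGGG
GGGGGGGGG
GGGGGGGGG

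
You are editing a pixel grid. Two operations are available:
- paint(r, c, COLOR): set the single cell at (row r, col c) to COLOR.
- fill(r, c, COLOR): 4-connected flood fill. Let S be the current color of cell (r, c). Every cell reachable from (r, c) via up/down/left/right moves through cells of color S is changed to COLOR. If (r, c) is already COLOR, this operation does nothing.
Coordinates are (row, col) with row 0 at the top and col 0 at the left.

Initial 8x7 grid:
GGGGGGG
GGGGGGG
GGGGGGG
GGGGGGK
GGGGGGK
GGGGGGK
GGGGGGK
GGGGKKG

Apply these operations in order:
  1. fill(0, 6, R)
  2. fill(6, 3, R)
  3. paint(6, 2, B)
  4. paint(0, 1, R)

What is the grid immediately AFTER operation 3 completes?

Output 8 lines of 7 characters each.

After op 1 fill(0,6,R) [49 cells changed]:
RRRRRRR
RRRRRRR
RRRRRRR
RRRRRRK
RRRRRRK
RRRRRRK
RRRRRRK
RRRRKKG
After op 2 fill(6,3,R) [0 cells changed]:
RRRRRRR
RRRRRRR
RRRRRRR
RRRRRRK
RRRRRRK
RRRRRRK
RRRRRRK
RRRRKKG
After op 3 paint(6,2,B):
RRRRRRR
RRRRRRR
RRRRRRR
RRRRRRK
RRRRRRK
RRRRRRK
RRBRRRK
RRRRKKG

Answer: RRRRRRR
RRRRRRR
RRRRRRR
RRRRRRK
RRRRRRK
RRRRRRK
RRBRRRK
RRRRKKG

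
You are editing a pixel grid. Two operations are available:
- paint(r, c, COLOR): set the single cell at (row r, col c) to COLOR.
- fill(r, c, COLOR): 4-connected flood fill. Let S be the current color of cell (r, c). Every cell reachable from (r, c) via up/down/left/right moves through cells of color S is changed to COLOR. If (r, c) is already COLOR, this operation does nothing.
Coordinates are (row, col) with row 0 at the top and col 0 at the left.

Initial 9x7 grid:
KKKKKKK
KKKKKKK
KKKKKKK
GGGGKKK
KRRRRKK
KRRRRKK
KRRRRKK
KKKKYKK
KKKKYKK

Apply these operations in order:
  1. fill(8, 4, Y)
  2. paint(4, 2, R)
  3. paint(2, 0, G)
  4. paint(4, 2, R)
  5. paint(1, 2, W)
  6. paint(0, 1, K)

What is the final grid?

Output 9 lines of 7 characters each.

Answer: KKKKKKK
KKWKKKK
GKKKKKK
GGGGKKK
KRRRRKK
KRRRRKK
KRRRRKK
KKKKYKK
KKKKYKK

Derivation:
After op 1 fill(8,4,Y) [0 cells changed]:
KKKKKKK
KKKKKKK
KKKKKKK
GGGGKKK
KRRRRKK
KRRRRKK
KRRRRKK
KKKKYKK
KKKKYKK
After op 2 paint(4,2,R):
KKKKKKK
KKKKKKK
KKKKKKK
GGGGKKK
KRRRRKK
KRRRRKK
KRRRRKK
KKKKYKK
KKKKYKK
After op 3 paint(2,0,G):
KKKKKKK
KKKKKKK
GKKKKKK
GGGGKKK
KRRRRKK
KRRRRKK
KRRRRKK
KKKKYKK
KKKKYKK
After op 4 paint(4,2,R):
KKKKKKK
KKKKKKK
GKKKKKK
GGGGKKK
KRRRRKK
KRRRRKK
KRRRRKK
KKKKYKK
KKKKYKK
After op 5 paint(1,2,W):
KKKKKKK
KKWKKKK
GKKKKKK
GGGGKKK
KRRRRKK
KRRRRKK
KRRRRKK
KKKKYKK
KKKKYKK
After op 6 paint(0,1,K):
KKKKKKK
KKWKKKK
GKKKKKK
GGGGKKK
KRRRRKK
KRRRRKK
KRRRRKK
KKKKYKK
KKKKYKK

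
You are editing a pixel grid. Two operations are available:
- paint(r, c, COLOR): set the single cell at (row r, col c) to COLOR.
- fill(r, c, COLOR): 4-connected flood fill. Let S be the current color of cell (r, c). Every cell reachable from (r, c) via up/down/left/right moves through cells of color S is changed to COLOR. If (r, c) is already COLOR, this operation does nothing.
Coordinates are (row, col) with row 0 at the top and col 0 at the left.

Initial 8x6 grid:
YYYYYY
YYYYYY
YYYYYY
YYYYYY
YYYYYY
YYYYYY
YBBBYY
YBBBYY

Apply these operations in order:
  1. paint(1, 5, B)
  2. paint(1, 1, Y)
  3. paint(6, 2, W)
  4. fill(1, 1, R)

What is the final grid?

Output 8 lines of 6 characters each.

After op 1 paint(1,5,B):
YYYYYY
YYYYYB
YYYYYY
YYYYYY
YYYYYY
YYYYYY
YBBBYY
YBBBYY
After op 2 paint(1,1,Y):
YYYYYY
YYYYYB
YYYYYY
YYYYYY
YYYYYY
YYYYYY
YBBBYY
YBBBYY
After op 3 paint(6,2,W):
YYYYYY
YYYYYB
YYYYYY
YYYYYY
YYYYYY
YYYYYY
YBWBYY
YBBBYY
After op 4 fill(1,1,R) [41 cells changed]:
RRRRRR
RRRRRB
RRRRRR
RRRRRR
RRRRRR
RRRRRR
RBWBRR
RBBBRR

Answer: RRRRRR
RRRRRB
RRRRRR
RRRRRR
RRRRRR
RRRRRR
RBWBRR
RBBBRR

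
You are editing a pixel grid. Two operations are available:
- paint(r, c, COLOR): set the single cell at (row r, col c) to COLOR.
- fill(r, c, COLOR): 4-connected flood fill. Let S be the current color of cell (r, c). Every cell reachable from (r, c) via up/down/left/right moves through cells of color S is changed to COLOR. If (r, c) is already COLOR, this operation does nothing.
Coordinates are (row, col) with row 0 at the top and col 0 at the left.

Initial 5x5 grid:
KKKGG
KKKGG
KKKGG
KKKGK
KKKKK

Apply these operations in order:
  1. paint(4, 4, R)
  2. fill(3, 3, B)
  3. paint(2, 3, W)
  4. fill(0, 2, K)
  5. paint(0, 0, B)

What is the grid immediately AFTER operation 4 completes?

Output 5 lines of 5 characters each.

After op 1 paint(4,4,R):
KKKGG
KKKGG
KKKGG
KKKGK
KKKKR
After op 2 fill(3,3,B) [7 cells changed]:
KKKBB
KKKBB
KKKBB
KKKBK
KKKKR
After op 3 paint(2,3,W):
KKKBB
KKKBB
KKKWB
KKKBK
KKKKR
After op 4 fill(0,2,K) [0 cells changed]:
KKKBB
KKKBB
KKKWB
KKKBK
KKKKR

Answer: KKKBB
KKKBB
KKKWB
KKKBK
KKKKR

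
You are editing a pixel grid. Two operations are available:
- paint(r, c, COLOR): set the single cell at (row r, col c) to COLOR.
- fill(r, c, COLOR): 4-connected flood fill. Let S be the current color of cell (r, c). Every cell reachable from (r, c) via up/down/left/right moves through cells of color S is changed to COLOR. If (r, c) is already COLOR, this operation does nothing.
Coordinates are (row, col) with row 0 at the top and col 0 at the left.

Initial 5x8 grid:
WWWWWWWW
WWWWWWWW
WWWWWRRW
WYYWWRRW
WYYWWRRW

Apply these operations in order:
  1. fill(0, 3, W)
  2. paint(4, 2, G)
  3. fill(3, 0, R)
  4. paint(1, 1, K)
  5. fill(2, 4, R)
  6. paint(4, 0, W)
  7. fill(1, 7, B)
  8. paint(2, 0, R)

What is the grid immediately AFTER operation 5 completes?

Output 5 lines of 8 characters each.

Answer: RRRRRRRR
RKRRRRRR
RRRRRRRR
RYYRRRRR
RYGRRRRR

Derivation:
After op 1 fill(0,3,W) [0 cells changed]:
WWWWWWWW
WWWWWWWW
WWWWWRRW
WYYWWRRW
WYYWWRRW
After op 2 paint(4,2,G):
WWWWWWWW
WWWWWWWW
WWWWWRRW
WYYWWRRW
WYGWWRRW
After op 3 fill(3,0,R) [30 cells changed]:
RRRRRRRR
RRRRRRRR
RRRRRRRR
RYYRRRRR
RYGRRRRR
After op 4 paint(1,1,K):
RRRRRRRR
RKRRRRRR
RRRRRRRR
RYYRRRRR
RYGRRRRR
After op 5 fill(2,4,R) [0 cells changed]:
RRRRRRRR
RKRRRRRR
RRRRRRRR
RYYRRRRR
RYGRRRRR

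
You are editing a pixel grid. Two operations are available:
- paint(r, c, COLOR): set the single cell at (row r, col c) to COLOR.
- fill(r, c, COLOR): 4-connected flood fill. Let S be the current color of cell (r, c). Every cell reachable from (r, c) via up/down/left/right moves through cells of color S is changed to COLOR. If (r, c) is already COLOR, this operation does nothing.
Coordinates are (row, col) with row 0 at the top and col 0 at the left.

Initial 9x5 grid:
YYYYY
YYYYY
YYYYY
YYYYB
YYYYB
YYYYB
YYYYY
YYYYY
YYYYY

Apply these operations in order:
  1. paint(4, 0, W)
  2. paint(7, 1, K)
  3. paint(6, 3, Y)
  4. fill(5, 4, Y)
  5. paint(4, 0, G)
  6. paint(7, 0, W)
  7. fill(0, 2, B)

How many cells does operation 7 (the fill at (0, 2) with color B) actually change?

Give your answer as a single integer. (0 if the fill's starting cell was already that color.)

After op 1 paint(4,0,W):
YYYYY
YYYYY
YYYYY
YYYYB
WYYYB
YYYYB
YYYYY
YYYYY
YYYYY
After op 2 paint(7,1,K):
YYYYY
YYYYY
YYYYY
YYYYB
WYYYB
YYYYB
YYYYY
YKYYY
YYYYY
After op 3 paint(6,3,Y):
YYYYY
YYYYY
YYYYY
YYYYB
WYYYB
YYYYB
YYYYY
YKYYY
YYYYY
After op 4 fill(5,4,Y) [3 cells changed]:
YYYYY
YYYYY
YYYYY
YYYYY
WYYYY
YYYYY
YYYYY
YKYYY
YYYYY
After op 5 paint(4,0,G):
YYYYY
YYYYY
YYYYY
YYYYY
GYYYY
YYYYY
YYYYY
YKYYY
YYYYY
After op 6 paint(7,0,W):
YYYYY
YYYYY
YYYYY
YYYYY
GYYYY
YYYYY
YYYYY
WKYYY
YYYYY
After op 7 fill(0,2,B) [42 cells changed]:
BBBBB
BBBBB
BBBBB
BBBBB
GBBBB
BBBBB
BBBBB
WKBBB
BBBBB

Answer: 42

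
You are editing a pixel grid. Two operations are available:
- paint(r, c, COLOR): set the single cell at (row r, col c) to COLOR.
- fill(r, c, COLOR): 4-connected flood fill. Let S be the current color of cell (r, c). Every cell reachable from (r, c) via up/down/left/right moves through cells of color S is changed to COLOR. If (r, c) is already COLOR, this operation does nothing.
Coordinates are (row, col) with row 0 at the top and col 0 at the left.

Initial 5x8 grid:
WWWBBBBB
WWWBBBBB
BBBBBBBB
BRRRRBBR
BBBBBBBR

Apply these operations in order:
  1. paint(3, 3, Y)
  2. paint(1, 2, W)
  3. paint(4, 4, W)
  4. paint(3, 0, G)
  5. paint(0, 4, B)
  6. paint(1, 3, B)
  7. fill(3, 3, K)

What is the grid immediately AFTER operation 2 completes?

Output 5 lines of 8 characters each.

Answer: WWWBBBBB
WWWBBBBB
BBBBBBBB
BRRYRBBR
BBBBBBBR

Derivation:
After op 1 paint(3,3,Y):
WWWBBBBB
WWWBBBBB
BBBBBBBB
BRRYRBBR
BBBBBBBR
After op 2 paint(1,2,W):
WWWBBBBB
WWWBBBBB
BBBBBBBB
BRRYRBBR
BBBBBBBR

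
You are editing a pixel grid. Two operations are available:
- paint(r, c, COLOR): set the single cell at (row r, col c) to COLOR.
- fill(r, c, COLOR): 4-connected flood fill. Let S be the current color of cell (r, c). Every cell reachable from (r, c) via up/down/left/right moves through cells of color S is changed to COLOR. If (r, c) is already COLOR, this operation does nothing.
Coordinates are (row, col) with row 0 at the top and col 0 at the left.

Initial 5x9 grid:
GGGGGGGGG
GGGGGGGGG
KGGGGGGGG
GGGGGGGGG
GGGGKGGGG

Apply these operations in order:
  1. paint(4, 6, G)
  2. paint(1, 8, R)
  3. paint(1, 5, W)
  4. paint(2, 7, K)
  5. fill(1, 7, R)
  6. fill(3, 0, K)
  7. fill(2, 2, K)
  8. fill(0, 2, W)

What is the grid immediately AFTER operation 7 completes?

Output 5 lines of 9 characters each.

After op 1 paint(4,6,G):
GGGGGGGGG
GGGGGGGGG
KGGGGGGGG
GGGGGGGGG
GGGGKGGGG
After op 2 paint(1,8,R):
GGGGGGGGG
GGGGGGGGR
KGGGGGGGG
GGGGGGGGG
GGGGKGGGG
After op 3 paint(1,5,W):
GGGGGGGGG
GGGGGWGGR
KGGGGGGGG
GGGGGGGGG
GGGGKGGGG
After op 4 paint(2,7,K):
GGGGGGGGG
GGGGGWGGR
KGGGGGGKG
GGGGGGGGG
GGGGKGGGG
After op 5 fill(1,7,R) [40 cells changed]:
RRRRRRRRR
RRRRRWRRR
KRRRRRRKR
RRRRRRRRR
RRRRKRRRR
After op 6 fill(3,0,K) [41 cells changed]:
KKKKKKKKK
KKKKKWKKK
KKKKKKKKK
KKKKKKKKK
KKKKKKKKK
After op 7 fill(2,2,K) [0 cells changed]:
KKKKKKKKK
KKKKKWKKK
KKKKKKKKK
KKKKKKKKK
KKKKKKKKK

Answer: KKKKKKKKK
KKKKKWKKK
KKKKKKKKK
KKKKKKKKK
KKKKKKKKK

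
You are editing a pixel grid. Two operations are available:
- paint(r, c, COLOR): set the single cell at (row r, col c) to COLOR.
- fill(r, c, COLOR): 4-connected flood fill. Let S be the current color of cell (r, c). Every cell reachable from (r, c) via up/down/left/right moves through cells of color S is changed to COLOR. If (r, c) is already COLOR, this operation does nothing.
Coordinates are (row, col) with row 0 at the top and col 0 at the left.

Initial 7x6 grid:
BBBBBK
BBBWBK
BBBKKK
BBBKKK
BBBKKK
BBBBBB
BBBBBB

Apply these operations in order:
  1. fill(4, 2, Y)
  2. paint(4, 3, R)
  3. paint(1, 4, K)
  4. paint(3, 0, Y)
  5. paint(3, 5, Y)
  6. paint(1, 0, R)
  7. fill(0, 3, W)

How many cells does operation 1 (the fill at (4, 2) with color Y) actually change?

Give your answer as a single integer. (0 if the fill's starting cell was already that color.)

Answer: 30

Derivation:
After op 1 fill(4,2,Y) [30 cells changed]:
YYYYYK
YYYWYK
YYYKKK
YYYKKK
YYYKKK
YYYYYY
YYYYYY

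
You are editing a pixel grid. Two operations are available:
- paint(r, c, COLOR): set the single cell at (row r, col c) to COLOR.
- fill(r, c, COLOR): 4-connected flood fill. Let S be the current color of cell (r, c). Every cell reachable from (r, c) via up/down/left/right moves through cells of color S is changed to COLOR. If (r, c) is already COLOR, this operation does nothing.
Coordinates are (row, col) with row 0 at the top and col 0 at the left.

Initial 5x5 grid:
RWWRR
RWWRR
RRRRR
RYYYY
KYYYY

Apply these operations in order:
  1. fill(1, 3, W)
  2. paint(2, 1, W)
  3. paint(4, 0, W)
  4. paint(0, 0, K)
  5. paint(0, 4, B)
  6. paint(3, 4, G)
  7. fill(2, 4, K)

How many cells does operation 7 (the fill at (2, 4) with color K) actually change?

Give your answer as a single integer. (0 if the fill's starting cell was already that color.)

Answer: 15

Derivation:
After op 1 fill(1,3,W) [12 cells changed]:
WWWWW
WWWWW
WWWWW
WYYYY
KYYYY
After op 2 paint(2,1,W):
WWWWW
WWWWW
WWWWW
WYYYY
KYYYY
After op 3 paint(4,0,W):
WWWWW
WWWWW
WWWWW
WYYYY
WYYYY
After op 4 paint(0,0,K):
KWWWW
WWWWW
WWWWW
WYYYY
WYYYY
After op 5 paint(0,4,B):
KWWWB
WWWWW
WWWWW
WYYYY
WYYYY
After op 6 paint(3,4,G):
KWWWB
WWWWW
WWWWW
WYYYG
WYYYY
After op 7 fill(2,4,K) [15 cells changed]:
KKKKB
KKKKK
KKKKK
KYYYG
KYYYY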